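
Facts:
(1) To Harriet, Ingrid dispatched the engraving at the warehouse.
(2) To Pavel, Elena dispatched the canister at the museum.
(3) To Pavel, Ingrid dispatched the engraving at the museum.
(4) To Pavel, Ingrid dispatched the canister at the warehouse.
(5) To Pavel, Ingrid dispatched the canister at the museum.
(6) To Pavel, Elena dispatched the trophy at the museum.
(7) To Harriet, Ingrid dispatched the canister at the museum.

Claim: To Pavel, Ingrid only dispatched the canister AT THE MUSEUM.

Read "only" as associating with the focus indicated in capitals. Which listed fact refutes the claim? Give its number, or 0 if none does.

Focus (in capitals) is "at the museum" — the setting. "Only" excludes alternative settings while holding fixed same agent, thing, recipient (Ingrid / the canister / Pavel).
Fact (4) shares the background but differs in setting (at the warehouse) — a counterexample.

4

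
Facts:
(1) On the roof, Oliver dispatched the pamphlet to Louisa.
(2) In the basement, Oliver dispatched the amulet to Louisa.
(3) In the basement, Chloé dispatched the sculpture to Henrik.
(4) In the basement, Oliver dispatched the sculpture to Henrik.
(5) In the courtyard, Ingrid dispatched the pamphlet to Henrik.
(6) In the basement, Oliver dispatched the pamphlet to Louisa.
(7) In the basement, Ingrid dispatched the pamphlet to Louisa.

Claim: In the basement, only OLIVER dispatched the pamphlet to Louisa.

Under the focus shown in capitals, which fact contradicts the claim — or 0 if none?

The capitals mark "Oliver" as focus. So "only" rules out other agents, with the rest (the pamphlet as thing and Louisa as recipient and in the basement as setting) as background.
Fact (7) shares the background but differs in agent (Ingrid) — a counterexample.

7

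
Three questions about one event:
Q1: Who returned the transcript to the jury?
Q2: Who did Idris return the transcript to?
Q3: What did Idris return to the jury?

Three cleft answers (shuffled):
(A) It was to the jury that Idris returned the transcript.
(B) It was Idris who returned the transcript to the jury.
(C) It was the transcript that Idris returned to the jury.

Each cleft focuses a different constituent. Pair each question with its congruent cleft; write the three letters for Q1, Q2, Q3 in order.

BAC

Q1 asks about the subject (agent); cleft (B) focuses "Idris", which is the subject (agent) — so Q1 → B.
Q2 asks about the recipient; cleft (A) focuses "to the jury", which is the recipient — so Q2 → A.
Q3 asks about the direct object; cleft (C) focuses "the transcript", which is the direct object — so Q3 → C.
Mapping: Q1→B, Q2→A, Q3→C.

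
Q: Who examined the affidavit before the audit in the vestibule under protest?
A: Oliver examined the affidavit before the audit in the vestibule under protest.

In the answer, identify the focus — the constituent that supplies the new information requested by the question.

Oliver

The wh-word "who" asks about the subject (agent).
In the answer, "the affidavit", "in the vestibule", "before the audit" and "under protest" are given — repeated from the question.
The constituent filling the subject (agent) gap is "Oliver"; that is the focus and would carry nuclear stress.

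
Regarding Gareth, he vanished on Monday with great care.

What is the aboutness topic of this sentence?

The construction explicitly marks "Gareth" as what the sentence is about — the topic.
The remainder of the clause is the comment (what is said about the topic).

Gareth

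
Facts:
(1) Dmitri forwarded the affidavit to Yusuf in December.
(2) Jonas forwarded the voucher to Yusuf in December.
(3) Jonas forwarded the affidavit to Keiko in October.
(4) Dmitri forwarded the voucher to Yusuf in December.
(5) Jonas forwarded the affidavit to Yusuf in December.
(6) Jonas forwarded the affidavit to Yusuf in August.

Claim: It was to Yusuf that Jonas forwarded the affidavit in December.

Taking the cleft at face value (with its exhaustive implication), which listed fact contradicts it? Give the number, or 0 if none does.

0

The cleft puts "Yusuf" in focus and presupposes the open proposition with Jonas as agent and the affidavit as thing and in December as setting.
The exhaustive reading says no other recipient fits that background.
No listed fact matches the background with a different recipient. Exhaustivity holds.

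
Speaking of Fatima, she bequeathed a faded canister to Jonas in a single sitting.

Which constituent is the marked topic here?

The construction explicitly marks "Fatima" as what the sentence is about — the topic.
The remainder of the clause is the comment (what is said about the topic).

Fatima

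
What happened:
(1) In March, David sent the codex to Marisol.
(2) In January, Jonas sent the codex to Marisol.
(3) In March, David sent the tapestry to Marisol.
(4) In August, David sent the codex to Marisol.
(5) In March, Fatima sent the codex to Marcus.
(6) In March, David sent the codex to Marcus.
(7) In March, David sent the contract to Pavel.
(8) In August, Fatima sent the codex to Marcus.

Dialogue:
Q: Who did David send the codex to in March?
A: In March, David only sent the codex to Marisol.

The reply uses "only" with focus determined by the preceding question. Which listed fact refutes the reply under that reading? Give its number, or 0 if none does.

Answering "Who did ... to ...?" puts focus on the recipient — here, "Marisol".
"Only" then excludes alternative recipients while the background — agent = David, thing = the codex, setting = in March — is held fixed.
Fact (6) shares the background with a different recipient (Marcus) — counterexample.
(Fact (4) would refute a reading with focus on the setting — but that is not what the question asks.)

6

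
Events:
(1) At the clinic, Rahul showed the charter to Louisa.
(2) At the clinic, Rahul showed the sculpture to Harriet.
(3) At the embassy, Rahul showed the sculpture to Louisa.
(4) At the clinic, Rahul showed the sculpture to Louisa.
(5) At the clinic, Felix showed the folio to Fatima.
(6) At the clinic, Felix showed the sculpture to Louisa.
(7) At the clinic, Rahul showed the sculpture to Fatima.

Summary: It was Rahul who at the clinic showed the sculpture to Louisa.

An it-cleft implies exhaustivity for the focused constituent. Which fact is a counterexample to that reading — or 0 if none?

The cleft puts "Rahul" in focus and presupposes the open proposition with same thing, recipient, setting (the sculpture / Louisa / at the clinic).
The exhaustive reading says no other agent fits that background.
Fact (6) shares the background but with agent = Felix; exhaustivity is violated.

6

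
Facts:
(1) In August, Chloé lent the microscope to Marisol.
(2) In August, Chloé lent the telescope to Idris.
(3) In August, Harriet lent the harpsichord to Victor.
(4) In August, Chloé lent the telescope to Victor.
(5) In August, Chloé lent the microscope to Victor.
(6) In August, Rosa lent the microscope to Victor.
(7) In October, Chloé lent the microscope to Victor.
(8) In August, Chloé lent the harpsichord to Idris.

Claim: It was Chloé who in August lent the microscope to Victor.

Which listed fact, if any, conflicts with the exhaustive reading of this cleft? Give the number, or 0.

6

Focus of the cleft: "Chloé" (the agent). Presupposed background: thing = the microscope, recipient = Victor, setting = in August.
The exhaustive reading says no other agent fits that background.
Fact (6) shares the background but with agent = Rosa; exhaustivity is violated.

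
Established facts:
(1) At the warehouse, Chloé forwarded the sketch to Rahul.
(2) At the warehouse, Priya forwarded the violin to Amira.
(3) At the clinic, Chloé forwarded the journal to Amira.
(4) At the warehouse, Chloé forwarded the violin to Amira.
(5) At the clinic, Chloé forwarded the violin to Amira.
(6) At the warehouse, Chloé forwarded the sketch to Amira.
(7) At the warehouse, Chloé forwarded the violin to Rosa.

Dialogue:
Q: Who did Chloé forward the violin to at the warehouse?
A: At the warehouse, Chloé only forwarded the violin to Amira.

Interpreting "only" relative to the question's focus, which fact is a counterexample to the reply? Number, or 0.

Answering "Who did ... to ...?" puts focus on the recipient — here, "Amira".
So "only" ranges over recipients; the rest (Chloé as agent and the violin as thing and at the warehouse as setting) is presupposed.
Fact (7) shares the background with a different recipient (Rosa) — counterexample.
(Fact (6) would refute a reading with focus on the thing — but that is not what the question asks.)

7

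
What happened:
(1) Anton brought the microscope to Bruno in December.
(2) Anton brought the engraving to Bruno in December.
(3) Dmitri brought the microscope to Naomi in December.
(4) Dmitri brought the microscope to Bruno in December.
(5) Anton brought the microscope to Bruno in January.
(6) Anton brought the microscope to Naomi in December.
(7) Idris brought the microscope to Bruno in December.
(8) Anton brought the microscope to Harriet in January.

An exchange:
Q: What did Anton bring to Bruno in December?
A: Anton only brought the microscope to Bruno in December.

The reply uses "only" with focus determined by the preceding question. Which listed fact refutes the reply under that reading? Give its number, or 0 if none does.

2

Answering "What did ...?" puts focus on the thing — here, "the microscope".
So "only" ranges over things; the rest (same agent, recipient, setting (Anton / Bruno / in December)) is presupposed.
Fact (2) keeps same agent, recipient, setting (Anton / Bruno / in December) but has thing = the engraving; that refutes the reply.
(Fact (6) would refute a reading with focus on the recipient — but that is not what the question asks.)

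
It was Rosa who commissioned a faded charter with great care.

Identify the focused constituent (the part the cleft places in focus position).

In an it-cleft "It was X that/who ...", the clefted constituent X is the focus; the that/who-clause expresses the presupposed open proposition.
Here the focus is "Rosa". The backgrounded (presupposed) material includes "a faded charter" and "with great care".

Rosa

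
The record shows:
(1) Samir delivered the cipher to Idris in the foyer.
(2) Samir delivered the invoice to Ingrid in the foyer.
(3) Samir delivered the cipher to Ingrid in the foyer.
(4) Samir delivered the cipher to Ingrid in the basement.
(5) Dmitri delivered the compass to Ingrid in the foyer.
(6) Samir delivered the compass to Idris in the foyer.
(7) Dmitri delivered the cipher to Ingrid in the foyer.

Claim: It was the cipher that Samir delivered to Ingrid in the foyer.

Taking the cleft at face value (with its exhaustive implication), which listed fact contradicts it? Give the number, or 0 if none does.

The cleft puts "the cipher" in focus and presupposes the open proposition with agent = Samir, recipient = Ingrid, setting = in the foyer.
Exhaustivity: the cipher is the only thing satisfying that background.
Fact (2) shares the background but with thing = the invoice; exhaustivity is violated.

2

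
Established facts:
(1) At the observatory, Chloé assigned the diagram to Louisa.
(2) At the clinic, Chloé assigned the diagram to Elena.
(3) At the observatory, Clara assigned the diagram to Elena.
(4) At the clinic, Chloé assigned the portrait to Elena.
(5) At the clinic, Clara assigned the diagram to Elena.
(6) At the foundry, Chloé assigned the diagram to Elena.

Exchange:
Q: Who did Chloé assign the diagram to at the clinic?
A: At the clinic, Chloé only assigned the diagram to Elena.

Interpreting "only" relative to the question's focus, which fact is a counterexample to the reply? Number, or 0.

Answering "Who did ... to ...?" puts focus on the recipient — here, "Elena".
So "only" ranges over recipients; the rest (Chloé as agent and the diagram as thing and at the clinic as setting) is presupposed.
No listed fact shares that background with another recipient. Nothing contradicts the reply.
(Fact (6) would refute a reading with focus on the setting — but that is not what the question asks.)

0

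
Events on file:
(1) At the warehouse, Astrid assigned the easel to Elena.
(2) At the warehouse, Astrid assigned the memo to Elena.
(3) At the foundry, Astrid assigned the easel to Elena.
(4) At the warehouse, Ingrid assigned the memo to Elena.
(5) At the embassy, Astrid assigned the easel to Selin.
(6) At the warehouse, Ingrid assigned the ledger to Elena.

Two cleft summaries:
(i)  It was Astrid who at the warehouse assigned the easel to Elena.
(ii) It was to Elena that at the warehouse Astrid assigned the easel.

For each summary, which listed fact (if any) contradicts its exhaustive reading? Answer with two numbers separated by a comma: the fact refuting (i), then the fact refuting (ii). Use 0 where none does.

Summary (i) focuses "Astrid" (the agent); background thing = the easel, recipient = Elena, setting = at the warehouse. No fact matches that background with a different agent, so 0.
Summary (ii) focuses "Elena" (the recipient); background agent = Astrid, thing = the easel, setting = at the warehouse. No fact matches that background with a different recipient, so 0.

0, 0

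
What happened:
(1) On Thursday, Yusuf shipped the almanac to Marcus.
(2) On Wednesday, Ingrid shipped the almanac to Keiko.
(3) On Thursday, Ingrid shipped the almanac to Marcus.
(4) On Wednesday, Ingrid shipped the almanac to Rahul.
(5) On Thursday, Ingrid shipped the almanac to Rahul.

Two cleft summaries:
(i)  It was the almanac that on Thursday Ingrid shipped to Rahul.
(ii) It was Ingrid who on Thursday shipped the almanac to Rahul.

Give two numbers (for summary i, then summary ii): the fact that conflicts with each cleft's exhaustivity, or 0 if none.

(i): focus "the almanac". No fact shares same agent, recipient, setting (Ingrid / Rahul / on Thursday) with a different thing. 0.
(ii): focus "Ingrid". No fact shares same thing, recipient, setting (the almanac / Rahul / on Thursday) with a different agent. 0.

0, 0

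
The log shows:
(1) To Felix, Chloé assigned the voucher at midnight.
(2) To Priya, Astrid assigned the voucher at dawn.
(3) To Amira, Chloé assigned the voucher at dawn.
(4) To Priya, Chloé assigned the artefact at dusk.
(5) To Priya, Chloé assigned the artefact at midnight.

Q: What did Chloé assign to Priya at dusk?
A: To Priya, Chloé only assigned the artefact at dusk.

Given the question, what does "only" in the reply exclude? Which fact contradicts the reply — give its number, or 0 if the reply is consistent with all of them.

0

Answering "What did ...?" puts focus on the thing — here, "the artefact".
So "only" ranges over things; the rest (agent = Chloé, recipient = Priya, setting = at dusk) is presupposed.
No fact keeps agent = Chloé, recipient = Priya, setting = at dusk while changing the thing; every other fact differs on something backgrounded. The reply stands.
(Fact (5) would refute a reading with focus on the setting — but that is not what the question asks.)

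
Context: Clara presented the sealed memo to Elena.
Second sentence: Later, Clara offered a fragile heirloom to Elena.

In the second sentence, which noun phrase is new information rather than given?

a fragile heirloom

"Clara" and "Elena" in the second sentence are given — already mentioned in the context.
"a fragile heirloom" has no antecedent in the context; it is discourse-new (the indefinite article also signals a new referent).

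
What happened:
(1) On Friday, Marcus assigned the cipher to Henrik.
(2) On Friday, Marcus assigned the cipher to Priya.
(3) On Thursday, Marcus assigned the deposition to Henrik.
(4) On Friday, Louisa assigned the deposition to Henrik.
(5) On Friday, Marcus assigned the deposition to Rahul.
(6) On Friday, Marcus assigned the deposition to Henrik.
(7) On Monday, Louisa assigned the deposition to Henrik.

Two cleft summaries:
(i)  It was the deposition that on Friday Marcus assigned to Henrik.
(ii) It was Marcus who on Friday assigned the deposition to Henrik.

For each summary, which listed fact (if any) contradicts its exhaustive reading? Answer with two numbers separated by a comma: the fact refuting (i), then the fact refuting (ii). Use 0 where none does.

1, 4

(i): focus "the deposition". Looking for agent = Marcus, recipient = Henrik, setting = on Friday with some other thing — fact (1) has the cipher there. Refuted.
(ii): focus "Marcus". Looking for thing = the deposition, recipient = Henrik, setting = on Friday with some other agent — fact (4) has Louisa there. Refuted.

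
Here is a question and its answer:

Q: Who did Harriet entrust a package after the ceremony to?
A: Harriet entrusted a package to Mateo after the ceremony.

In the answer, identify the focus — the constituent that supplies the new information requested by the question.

The wh-word "who" asks about the recipient.
In the answer, "Harriet", "a package" and "after the ceremony" are given — repeated from the question.
The constituent filling the recipient gap is "to Mateo"; that is the focus and would carry nuclear stress.

to Mateo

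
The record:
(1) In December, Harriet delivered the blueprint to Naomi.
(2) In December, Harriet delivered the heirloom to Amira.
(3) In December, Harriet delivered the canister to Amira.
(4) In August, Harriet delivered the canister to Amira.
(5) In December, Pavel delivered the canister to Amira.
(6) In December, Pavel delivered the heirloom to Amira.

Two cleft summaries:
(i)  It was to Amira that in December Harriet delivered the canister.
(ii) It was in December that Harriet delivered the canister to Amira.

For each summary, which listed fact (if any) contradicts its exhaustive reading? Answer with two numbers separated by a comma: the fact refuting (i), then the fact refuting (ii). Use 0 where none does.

0, 4

(i): focus "Amira". No fact shares same agent, thing, setting (Harriet / the canister / in December) with a different recipient. 0.
(ii): focus "in December". Looking for same agent, thing, recipient (Harriet / the canister / Amira) with some other setting — fact (4) has in August there. Refuted.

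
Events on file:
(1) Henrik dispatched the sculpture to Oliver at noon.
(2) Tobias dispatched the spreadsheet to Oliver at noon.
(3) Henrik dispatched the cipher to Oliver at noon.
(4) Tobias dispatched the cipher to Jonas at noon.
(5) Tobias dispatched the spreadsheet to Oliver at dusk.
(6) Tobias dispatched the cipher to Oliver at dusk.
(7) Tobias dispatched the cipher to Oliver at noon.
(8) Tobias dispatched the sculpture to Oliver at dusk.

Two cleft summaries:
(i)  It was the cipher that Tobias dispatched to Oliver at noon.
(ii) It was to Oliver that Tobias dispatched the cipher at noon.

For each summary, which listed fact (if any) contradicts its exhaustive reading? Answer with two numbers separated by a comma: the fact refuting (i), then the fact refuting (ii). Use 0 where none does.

2, 4

Summary (i) focuses "the cipher" (the thing); background same agent, recipient, setting (Tobias / Oliver / at noon). Fact (2) matches that background with thing = the spreadsheet — refutes (i).
Summary (ii) focuses "Oliver" (the recipient); background same agent, thing, setting (Tobias / the cipher / at noon). Fact (4) matches that background with recipient = Jonas — refutes (ii).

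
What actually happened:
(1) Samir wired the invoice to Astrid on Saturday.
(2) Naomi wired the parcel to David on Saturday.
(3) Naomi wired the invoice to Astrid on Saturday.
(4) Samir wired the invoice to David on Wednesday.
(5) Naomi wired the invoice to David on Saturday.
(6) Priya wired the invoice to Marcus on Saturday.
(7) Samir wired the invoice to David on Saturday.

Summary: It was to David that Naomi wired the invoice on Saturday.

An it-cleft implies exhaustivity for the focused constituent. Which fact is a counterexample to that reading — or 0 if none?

3

The cleft puts "David" in focus and presupposes the open proposition with same agent, thing, setting (Naomi / the invoice / on Saturday).
Exhaustivity: David is the only recipient satisfying that background.
Fact (3) shares the background but with recipient = Astrid; exhaustivity is violated.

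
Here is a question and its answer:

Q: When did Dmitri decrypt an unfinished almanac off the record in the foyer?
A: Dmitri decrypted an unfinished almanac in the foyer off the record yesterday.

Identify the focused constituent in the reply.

The wh-word "when" asks about the time.
In the answer, "Dmitri", "an unfinished almanac", "off the record" and "in the foyer" are given — repeated from the question.
The constituent filling the time gap is "yesterday"; that is the focus and would carry nuclear stress.

yesterday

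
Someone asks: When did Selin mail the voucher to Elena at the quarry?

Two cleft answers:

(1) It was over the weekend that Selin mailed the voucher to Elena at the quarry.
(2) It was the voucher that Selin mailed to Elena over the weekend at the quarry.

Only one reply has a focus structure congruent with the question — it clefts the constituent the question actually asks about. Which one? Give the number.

The question word "when" targets the time.
Option (1) clefts "over the weekend" — that matches what the question asks about.
Option (2) clefts "the voucher" — the direct object, not what was asked.
So the congruent reply is (1).

1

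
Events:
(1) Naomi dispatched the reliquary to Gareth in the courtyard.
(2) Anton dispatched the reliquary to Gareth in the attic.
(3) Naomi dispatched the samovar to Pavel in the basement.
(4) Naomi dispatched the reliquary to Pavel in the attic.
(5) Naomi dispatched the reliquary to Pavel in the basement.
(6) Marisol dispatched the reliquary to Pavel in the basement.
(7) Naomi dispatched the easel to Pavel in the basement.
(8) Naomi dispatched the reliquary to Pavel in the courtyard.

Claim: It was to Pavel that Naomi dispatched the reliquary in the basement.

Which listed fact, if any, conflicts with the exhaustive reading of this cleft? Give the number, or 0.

0

Focus of the cleft: "Pavel" (the recipient). Presupposed background: Naomi as agent and the reliquary as thing and in the basement as setting.
The exhaustive reading says no other recipient fits that background.
No listed fact matches the background with a different recipient. Exhaustivity holds.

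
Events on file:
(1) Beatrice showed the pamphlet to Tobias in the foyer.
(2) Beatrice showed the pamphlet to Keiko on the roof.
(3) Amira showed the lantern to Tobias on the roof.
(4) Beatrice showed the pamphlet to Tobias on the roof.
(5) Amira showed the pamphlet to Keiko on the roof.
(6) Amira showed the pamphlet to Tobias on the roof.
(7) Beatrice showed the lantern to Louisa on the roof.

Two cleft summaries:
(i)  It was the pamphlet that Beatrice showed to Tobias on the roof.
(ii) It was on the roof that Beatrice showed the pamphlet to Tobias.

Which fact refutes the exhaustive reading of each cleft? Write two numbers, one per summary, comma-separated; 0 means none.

0, 1

Summary (i) focuses "the pamphlet" (the thing); background agent = Beatrice, recipient = Tobias, setting = on the roof. No fact matches that background with a different thing, so 0.
Summary (ii) focuses "on the roof" (the setting); background agent = Beatrice, thing = the pamphlet, recipient = Tobias. Fact (1) matches that background with setting = in the foyer — refutes (ii).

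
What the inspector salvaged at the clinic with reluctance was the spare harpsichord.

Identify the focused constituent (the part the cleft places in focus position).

In a pseudo-cleft "What ... was X", the post-copular constituent X is the focus.
Here the focus is "the spare harpsichord". The backgrounded (presupposed) material includes "the inspector", "with reluctance" and "at the clinic".

the spare harpsichord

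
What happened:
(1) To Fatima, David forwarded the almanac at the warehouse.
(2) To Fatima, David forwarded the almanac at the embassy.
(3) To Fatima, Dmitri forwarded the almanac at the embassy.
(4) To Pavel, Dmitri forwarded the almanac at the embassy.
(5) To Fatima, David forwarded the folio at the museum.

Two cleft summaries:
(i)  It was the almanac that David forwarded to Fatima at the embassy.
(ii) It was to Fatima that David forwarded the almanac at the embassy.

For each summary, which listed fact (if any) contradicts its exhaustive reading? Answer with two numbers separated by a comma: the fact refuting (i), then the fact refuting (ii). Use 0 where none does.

0, 0

Summary (i) focuses "the almanac" (the thing); background agent = David, recipient = Fatima, setting = at the embassy. No fact matches that background with a different thing, so 0.
Summary (ii) focuses "Fatima" (the recipient); background agent = David, thing = the almanac, setting = at the embassy. No fact matches that background with a different recipient, so 0.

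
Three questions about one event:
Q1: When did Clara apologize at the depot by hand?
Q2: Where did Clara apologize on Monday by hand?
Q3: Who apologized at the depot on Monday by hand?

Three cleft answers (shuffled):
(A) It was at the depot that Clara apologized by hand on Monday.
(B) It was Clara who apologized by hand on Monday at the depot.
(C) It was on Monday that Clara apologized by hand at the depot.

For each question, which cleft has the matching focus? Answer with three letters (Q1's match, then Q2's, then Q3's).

CAB

Q1 asks about the time; cleft (C) focuses "on Monday", which is the time — so Q1 → C.
Q2 asks about the location; cleft (A) focuses "at the depot", which is the location — so Q2 → A.
Q3 asks about the subject (agent); cleft (B) focuses "Clara", which is the subject (agent) — so Q3 → B.
Mapping: Q1→C, Q2→A, Q3→B.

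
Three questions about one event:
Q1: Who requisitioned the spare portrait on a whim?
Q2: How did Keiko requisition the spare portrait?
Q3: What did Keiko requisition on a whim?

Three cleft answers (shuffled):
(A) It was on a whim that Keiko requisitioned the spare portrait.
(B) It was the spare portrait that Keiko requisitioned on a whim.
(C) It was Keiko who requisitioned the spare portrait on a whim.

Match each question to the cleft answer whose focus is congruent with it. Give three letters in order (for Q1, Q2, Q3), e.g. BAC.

CAB

Q1 asks about the subject (agent); cleft (C) focuses "Keiko", which is the subject (agent) — so Q1 → C.
Q2 asks about the manner; cleft (A) focuses "on a whim", which is the manner — so Q2 → A.
Q3 asks about the direct object; cleft (B) focuses "the spare portrait", which is the direct object — so Q3 → B.
Mapping: Q1→C, Q2→A, Q3→B.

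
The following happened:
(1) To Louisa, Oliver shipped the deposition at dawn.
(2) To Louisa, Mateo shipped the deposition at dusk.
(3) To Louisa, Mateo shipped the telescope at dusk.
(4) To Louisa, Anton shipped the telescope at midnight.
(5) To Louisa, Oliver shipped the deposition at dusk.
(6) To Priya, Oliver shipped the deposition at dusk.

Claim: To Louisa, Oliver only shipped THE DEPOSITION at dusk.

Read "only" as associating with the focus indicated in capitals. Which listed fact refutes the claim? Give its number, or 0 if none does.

The capitals mark "the deposition" as focus. So "only" rules out other things, with the rest (same agent, recipient, setting (Oliver / Louisa / at dusk)) as background.
Every other fact changes something in the background, not just the thing. Nothing refutes the claim.

0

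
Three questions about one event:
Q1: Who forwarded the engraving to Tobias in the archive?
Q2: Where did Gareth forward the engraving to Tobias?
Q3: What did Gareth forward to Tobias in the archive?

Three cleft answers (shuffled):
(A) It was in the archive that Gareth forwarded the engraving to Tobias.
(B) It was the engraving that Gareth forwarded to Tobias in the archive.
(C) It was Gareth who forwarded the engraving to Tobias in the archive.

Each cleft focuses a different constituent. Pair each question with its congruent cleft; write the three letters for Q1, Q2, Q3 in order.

Q1 asks about the subject (agent); cleft (C) focuses "Gareth", which is the subject (agent) — so Q1 → C.
Q2 asks about the location; cleft (A) focuses "in the archive", which is the location — so Q2 → A.
Q3 asks about the direct object; cleft (B) focuses "the engraving", which is the direct object — so Q3 → B.
Mapping: Q1→C, Q2→A, Q3→B.

CAB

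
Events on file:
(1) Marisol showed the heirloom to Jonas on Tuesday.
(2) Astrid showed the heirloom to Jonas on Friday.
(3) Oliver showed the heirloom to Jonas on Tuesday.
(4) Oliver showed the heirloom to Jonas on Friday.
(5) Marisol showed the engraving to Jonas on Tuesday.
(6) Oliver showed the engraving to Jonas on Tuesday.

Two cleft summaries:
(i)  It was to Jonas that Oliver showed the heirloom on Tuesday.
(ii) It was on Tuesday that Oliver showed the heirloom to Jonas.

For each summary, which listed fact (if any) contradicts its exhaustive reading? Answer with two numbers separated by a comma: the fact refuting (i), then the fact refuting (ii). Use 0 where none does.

Summary (i) focuses "Jonas" (the recipient); background Oliver as agent and the heirloom as thing and on Tuesday as setting. No fact matches that background with a different recipient, so 0.
Summary (ii) focuses "on Tuesday" (the setting); background Oliver as agent and the heirloom as thing and Jonas as recipient. Fact (4) matches that background with setting = on Friday — refutes (ii).

0, 4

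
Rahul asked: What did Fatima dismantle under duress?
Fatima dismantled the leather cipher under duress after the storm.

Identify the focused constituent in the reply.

The wh-word "what" asks about the direct object.
In the answer, "Fatima" and "under duress" are given — repeated from the question.
"after the storm" is also new, but it specifies the time, which is not what the question asks about — so it is not the focus.
The constituent filling the direct object gap is "the leather cipher"; that is the focus.

the leather cipher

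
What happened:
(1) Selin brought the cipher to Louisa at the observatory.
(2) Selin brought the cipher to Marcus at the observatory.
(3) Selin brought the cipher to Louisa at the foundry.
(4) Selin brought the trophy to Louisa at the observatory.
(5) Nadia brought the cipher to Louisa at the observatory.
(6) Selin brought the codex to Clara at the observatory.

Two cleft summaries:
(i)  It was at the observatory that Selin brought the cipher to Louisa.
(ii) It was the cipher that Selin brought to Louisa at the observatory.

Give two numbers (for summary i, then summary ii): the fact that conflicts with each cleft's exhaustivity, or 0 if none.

Summary (i) focuses "at the observatory" (the setting); background Selin as agent and the cipher as thing and Louisa as recipient. Fact (3) matches that background with setting = at the foundry — refutes (i).
Summary (ii) focuses "the cipher" (the thing); background Selin as agent and Louisa as recipient and at the observatory as setting. Fact (4) matches that background with thing = the trophy — refutes (ii).

3, 4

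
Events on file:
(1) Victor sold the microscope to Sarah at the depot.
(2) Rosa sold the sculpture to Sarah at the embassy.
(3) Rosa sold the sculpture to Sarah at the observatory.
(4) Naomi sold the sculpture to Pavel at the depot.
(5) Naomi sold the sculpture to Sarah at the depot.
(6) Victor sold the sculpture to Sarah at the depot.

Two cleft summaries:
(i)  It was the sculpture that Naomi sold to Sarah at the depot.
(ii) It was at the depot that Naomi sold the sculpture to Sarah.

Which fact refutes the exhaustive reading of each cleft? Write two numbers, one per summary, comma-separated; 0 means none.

0, 0

Summary (i) focuses "the sculpture" (the thing); background agent = Naomi, recipient = Sarah, setting = at the depot. No fact matches that background with a different thing, so 0.
Summary (ii) focuses "at the depot" (the setting); background agent = Naomi, thing = the sculpture, recipient = Sarah. No fact matches that background with a different setting, so 0.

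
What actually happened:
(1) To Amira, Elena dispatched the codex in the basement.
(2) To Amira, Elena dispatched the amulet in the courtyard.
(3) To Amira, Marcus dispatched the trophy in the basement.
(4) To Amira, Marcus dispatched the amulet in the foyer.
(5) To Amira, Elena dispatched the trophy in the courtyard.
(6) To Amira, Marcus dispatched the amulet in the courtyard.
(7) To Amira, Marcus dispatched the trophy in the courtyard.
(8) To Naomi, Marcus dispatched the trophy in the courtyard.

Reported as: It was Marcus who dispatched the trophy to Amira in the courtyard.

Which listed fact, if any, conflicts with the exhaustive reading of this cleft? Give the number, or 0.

Focus of the cleft: "Marcus" (the agent). Presupposed background: the trophy as thing and Amira as recipient and in the courtyard as setting.
The exhaustive reading says no other agent fits that background.
But fact (5) also has the trophy as thing and Amira as recipient and in the courtyard as setting, with agent = Elena — so the exhaustive reading fails.

5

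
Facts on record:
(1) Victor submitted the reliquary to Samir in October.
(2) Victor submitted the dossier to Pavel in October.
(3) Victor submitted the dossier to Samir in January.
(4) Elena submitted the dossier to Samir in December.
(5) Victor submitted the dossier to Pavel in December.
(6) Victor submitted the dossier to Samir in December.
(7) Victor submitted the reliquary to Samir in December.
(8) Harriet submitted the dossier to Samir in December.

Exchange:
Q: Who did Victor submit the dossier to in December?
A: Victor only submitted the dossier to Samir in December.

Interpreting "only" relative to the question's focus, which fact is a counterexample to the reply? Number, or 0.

Answering "Who did ... to ...?" puts focus on the recipient — here, "Samir".
So "only" ranges over recipients; the rest (agent = Victor, thing = the dossier, setting = in December) is presupposed.
Fact (5) shares the background with a different recipient (Pavel) — counterexample.
(Fact (7) would refute a reading with focus on the thing — but that is not what the question asks.)

5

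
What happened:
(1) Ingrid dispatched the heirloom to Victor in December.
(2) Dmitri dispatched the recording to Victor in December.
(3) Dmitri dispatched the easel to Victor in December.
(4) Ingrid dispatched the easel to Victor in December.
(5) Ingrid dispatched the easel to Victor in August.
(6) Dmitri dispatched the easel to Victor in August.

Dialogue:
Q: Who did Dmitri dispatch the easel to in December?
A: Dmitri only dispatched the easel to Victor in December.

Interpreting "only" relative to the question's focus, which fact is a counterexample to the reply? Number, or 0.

0

The question "Who did ... to ...?" targets the recipient, so in the reply the focus falls on "Victor".
So "only" ranges over recipients; the rest (Dmitri as agent and the easel as thing and in December as setting) is presupposed.
No fact keeps Dmitri as agent and the easel as thing and in December as setting while changing the recipient; every other fact differs on something backgrounded. The reply stands.
(Fact (2) would refute a reading with focus on the thing — but that is not what the question asks.)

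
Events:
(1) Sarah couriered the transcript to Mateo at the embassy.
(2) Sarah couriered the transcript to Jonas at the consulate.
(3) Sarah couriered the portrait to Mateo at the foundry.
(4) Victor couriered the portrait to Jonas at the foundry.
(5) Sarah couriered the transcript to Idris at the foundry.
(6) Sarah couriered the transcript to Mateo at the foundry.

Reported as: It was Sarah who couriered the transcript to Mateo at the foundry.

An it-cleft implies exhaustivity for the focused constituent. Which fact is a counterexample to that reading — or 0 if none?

The cleft puts "Sarah" in focus and presupposes the open proposition with same thing, recipient, setting (the transcript / Mateo / at the foundry).
Exhaustivity: Sarah is the only agent satisfying that background.
No listed fact matches the background with a different agent. Exhaustivity holds.

0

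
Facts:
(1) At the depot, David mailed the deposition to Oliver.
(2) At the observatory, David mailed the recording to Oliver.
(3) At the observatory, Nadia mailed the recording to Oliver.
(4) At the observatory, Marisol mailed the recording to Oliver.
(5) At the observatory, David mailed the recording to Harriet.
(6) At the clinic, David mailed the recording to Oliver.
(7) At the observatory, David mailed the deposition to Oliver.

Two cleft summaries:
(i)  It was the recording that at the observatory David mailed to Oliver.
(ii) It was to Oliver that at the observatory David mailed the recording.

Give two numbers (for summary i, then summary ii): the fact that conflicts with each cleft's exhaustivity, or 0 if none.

7, 5

Summary (i) focuses "the recording" (the thing); background same agent, recipient, setting (David / Oliver / at the observatory). Fact (7) matches that background with thing = the deposition — refutes (i).
Summary (ii) focuses "Oliver" (the recipient); background same agent, thing, setting (David / the recording / at the observatory). Fact (5) matches that background with recipient = Harriet — refutes (ii).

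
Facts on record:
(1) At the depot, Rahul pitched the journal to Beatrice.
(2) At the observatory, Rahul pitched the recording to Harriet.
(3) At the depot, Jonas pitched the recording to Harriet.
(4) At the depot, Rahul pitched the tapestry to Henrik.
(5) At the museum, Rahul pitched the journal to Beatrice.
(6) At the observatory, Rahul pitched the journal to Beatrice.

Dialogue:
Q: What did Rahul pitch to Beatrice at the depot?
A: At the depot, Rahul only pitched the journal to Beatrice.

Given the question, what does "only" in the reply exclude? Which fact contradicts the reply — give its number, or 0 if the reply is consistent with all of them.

0

The question "What did ...?" targets the thing, so in the reply the focus falls on "the journal".
"Only" then excludes alternative things while the background — agent = Rahul, recipient = Beatrice, setting = at the depot — is held fixed.
No fact keeps agent = Rahul, recipient = Beatrice, setting = at the depot while changing the thing; every other fact differs on something backgrounded. The reply stands.
(Fact (5) would refute a reading with focus on the setting — but that is not what the question asks.)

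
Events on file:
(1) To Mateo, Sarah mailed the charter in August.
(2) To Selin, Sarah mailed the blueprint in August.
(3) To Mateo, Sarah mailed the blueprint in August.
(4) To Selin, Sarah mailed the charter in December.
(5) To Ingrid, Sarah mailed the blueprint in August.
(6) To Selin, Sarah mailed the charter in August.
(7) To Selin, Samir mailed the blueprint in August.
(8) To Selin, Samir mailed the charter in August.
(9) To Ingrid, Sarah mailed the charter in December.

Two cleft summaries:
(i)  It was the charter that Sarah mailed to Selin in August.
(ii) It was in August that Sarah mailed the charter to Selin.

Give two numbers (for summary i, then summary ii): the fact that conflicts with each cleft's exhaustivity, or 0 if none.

Summary (i) focuses "the charter" (the thing); background agent = Sarah, recipient = Selin, setting = in August. Fact (2) matches that background with thing = the blueprint — refutes (i).
Summary (ii) focuses "in August" (the setting); background agent = Sarah, thing = the charter, recipient = Selin. Fact (4) matches that background with setting = in December — refutes (ii).

2, 4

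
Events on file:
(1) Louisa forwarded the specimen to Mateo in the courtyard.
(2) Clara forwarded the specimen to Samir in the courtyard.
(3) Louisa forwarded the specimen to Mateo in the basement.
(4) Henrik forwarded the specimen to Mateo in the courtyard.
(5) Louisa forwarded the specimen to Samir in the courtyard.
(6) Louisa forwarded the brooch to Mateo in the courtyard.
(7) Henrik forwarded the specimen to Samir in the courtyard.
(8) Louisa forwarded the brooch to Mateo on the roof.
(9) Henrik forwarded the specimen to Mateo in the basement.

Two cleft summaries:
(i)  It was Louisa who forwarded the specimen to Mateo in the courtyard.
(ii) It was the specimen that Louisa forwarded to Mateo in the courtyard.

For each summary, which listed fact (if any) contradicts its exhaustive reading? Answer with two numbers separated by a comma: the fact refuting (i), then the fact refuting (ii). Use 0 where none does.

(i): focus "Louisa". Looking for the specimen as thing and Mateo as recipient and in the courtyard as setting with some other agent — fact (4) has Henrik there. Refuted.
(ii): focus "the specimen". Looking for Louisa as agent and Mateo as recipient and in the courtyard as setting with some other thing — fact (6) has the brooch there. Refuted.

4, 6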